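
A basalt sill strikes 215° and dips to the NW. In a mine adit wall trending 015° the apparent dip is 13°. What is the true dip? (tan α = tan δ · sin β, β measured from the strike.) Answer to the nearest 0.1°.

34.0°

The section is 20° from the strike.
tan(true dip) = tan 13° / sin 20° = 0.6750
δ = arctan(0.6750) = 34.02°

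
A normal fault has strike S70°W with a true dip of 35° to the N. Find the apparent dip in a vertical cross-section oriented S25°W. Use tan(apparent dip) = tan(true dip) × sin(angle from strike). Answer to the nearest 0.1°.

26.3°

The strike is S70°W and the section trends S25°W; the acute angle between them is β = 45°.
tan(apparent dip) = tan 35° · sin 45° = 0.4951
α = arctan(0.4951) = 26.34°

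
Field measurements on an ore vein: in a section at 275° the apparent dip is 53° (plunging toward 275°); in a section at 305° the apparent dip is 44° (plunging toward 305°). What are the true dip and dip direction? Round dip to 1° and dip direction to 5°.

Each apparent-dip line lies in the plane. As unit vectors (x east, y north, z up), v₁ plunges 53°→275° and v₂ plunges 44°→305°.
The plane normal is n = v₁ × v₂ ∝ (-0.293, -0.054, 0.216).
tan δ = √(n_x²+n_y²)/n_z = 0.298/0.216, so δ = 54.0°.
Dip direction = atan2(-0.293, -0.054) = 260° (azimuth of n's horizontal projection).

true dip 54°, dip direction 260°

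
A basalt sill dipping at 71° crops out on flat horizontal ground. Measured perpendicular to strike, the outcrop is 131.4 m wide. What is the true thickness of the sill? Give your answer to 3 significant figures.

True thickness t = w · sin(dip) = 131.4 × sin 71°
t = 131.4 × 0.9455 = 124.241 m

124 m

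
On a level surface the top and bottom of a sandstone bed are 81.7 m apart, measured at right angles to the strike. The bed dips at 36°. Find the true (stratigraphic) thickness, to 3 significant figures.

48.0 m

True thickness t = w · sin(dip) = 81.7 × sin 36°
t = 81.7 × 0.5878 = 48.022 m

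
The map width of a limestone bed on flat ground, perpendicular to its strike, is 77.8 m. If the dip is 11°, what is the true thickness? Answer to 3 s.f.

True thickness t = w · sin(dip) = 77.8 × sin 11°
t = 77.8 × 0.1908 = 14.845 m

14.8 m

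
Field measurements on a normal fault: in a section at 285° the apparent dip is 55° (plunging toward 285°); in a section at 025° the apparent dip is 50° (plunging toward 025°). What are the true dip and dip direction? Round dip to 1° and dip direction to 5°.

The two traces are lines in the plane: v₁ = (sin 285°·cos 55°, cos 285°·cos 55°, −sin 55°), v₂ = (sin 25°·cos 50°, cos 25°·cos 50°, −sin 50°).
The plane normal is n = v₁ × v₂ ∝ (-0.363, 0.647, 0.363).
Dip δ = arctan(|n_h|/n_z) = arctan(0.742/0.363) = 63.9°.
The horizontal component of n points toward azimuth atan2(n_x, n_y) = 331°, the dip direction.

true dip 64°, dip direction 330°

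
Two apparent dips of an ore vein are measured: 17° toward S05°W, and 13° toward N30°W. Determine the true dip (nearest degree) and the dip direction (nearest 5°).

true dip 42°, dip direction 255°

The two traces are lines in the plane: v₁ = (sin 185°·cos 17°, cos 185°·cos 17°, −sin 17°), v₂ = (sin 330°·cos 13°, cos 330°·cos 13°, −sin 13°).
The plane normal is n = v₁ × v₂ ∝ (-0.461, -0.124, 0.534).
Dip δ = arctan(|n_h|/n_z) = arctan(0.477/0.534) = 41.8°.
The horizontal component of n points toward azimuth atan2(n_x, n_y) = 255°, the dip direction.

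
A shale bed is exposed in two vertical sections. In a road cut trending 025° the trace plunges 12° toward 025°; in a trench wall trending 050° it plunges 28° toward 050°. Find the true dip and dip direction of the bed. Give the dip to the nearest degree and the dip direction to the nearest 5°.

The two traces are lines in the plane: v₁ = (sin 25°·cos 12°, cos 25°·cos 12°, −sin 12°), v₂ = (sin 50°·cos 28°, cos 50°·cos 28°, −sin 28°).
Cross product v₁ × v₂ gives the pole to the plane: n ∝ (0.298, -0.053, 0.365).
tan δ = √(n_x²+n_y²)/n_z = 0.303/0.365, so δ = 39.7°.
The horizontal component of n points toward azimuth atan2(n_x, n_y) = 100°, the dip direction.

true dip 40°, dip direction 100°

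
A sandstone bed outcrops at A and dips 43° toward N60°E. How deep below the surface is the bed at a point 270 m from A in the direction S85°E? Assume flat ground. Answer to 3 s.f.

The hole lies 35° from the dip direction, so the down-dip offset is 270 × cos 35° = 221.17 m.
Depth = down-dip offset × tan(dip) = 221.17 × tan 43° = 221.17 × 0.9325
Depth = 206.25 m

206 m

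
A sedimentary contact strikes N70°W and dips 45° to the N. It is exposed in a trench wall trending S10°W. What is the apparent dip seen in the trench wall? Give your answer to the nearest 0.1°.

44.6°

Angle between strike (N70°W) and section (S10°W): β = 80°.
tan(apparent dip) = tan 45° · sin 80° = 0.9848
apparent dip = arctan 0.9848 = 44.56°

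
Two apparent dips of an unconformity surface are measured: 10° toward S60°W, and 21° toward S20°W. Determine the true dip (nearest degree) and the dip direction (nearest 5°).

true dip 23°, dip direction 175°

Represent each trace as a vector plunging at its apparent dip toward its trend (east-north-up frame): v₁ = (-0.853, -0.492, -0.174), v₂ = (-0.319, -0.877, -0.358).
The plane normal is n = v₁ × v₂ ∝ (0.024, -0.250, 0.591).
Dip δ = arctan(|n_h|/n_z) = arctan(0.251/0.591) = 23.0°.
The horizontal component of n points toward azimuth atan2(n_x, n_y) = 174°, the dip direction.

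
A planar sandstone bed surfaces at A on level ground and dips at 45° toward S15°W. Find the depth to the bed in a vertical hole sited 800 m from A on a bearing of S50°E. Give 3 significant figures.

338 m

The hole lies 65° from the dip direction, so the down-dip offset is 800 × cos 65° = 338.09 m.
Depth = down-dip offset × tan(dip) = 338.09 × tan 45° = 338.09 × 1.0000
Depth = 338.09 m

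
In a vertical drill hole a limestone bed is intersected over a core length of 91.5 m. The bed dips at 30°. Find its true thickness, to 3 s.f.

True thickness t = h · cos(dip) = 91.5 × cos 30°
t = 91.5 × 0.8660 = 79.241 m

79.2 m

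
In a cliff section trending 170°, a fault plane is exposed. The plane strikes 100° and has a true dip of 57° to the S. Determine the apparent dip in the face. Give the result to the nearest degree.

Angle between strike (100°) and section (170°): β = 70°.
tan α = tan 57° × sin 70° = 1.5399 × 0.9397 = 1.4470
α = arctan(1.4470) = 55.35°

55°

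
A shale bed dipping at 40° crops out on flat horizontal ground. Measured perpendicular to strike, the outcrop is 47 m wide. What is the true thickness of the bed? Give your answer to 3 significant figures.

30.2 m

True thickness t = w · sin(dip) = 47 × sin 40°
t = 47 × 0.6428 = 30.211 m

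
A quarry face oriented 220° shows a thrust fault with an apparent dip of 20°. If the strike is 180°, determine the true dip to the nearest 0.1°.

The section is 40° from the strike.
tan(true dip) = tan 20° / sin 40° = 0.5662
δ = arctan(0.5662) = 29.52°

29.5°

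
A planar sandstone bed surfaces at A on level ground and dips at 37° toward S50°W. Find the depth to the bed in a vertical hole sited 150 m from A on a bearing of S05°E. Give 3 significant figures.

The hole lies 55° from the dip direction, so the down-dip offset is 150 × cos 55° = 86.04 m.
Depth = down-dip offset × tan(dip) = 86.04 × tan 37° = 86.04 × 0.7536
Depth = 64.83 m

64.8 m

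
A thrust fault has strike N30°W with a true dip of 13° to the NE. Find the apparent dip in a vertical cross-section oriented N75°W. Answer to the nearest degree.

9°

The strike is N30°W and the section trends N75°W; the acute angle between them is β = 45°.
tan α = tan 13° × sin 45° = 0.2309 × 0.7071 = 0.1632
apparent dip = arctan 0.1632 = 9.27°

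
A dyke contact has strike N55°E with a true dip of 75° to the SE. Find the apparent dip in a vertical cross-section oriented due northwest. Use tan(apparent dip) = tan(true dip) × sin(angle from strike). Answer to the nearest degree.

The strike is N55°E and the section trends due northwest; the acute angle between them is β = 80°.
tan α = tan 75° × sin 80° = 3.7321 × 0.9848 = 3.6754
apparent dip = arctan 3.6754 = 74.78°

75°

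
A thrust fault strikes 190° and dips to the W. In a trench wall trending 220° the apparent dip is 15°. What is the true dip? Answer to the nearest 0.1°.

The section is 30° from the strike.
tan(true dip) = tan 15° / sin 30° = 0.5359
true dip = arctan 0.5359 = 28.19°

28.2°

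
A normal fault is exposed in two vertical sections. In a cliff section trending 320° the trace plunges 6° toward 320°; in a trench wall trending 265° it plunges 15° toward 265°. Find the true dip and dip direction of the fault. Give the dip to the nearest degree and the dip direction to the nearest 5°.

true dip 15°, dip direction 255°

Represent each trace as a vector plunging at its apparent dip toward its trend (east-north-up frame): v₁ = (-0.639, 0.762, -0.105), v₂ = (-0.962, -0.084, -0.259).
n = v₁ × v₂ = (-0.206, -0.065, 0.787) (taken with n_z > 0).
tan δ = √(n_x²+n_y²)/n_z = 0.216/0.787, so δ = 15.3°.
Dip direction = atan2(-0.206, -0.065) = 253° (azimuth of n's horizontal projection).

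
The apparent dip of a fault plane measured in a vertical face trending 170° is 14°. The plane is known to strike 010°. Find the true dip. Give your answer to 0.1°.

36.1°

The section is 20° from the strike.
tan δ = tan α / sin β = tan 14° / sin 20° = 0.2493 / 0.3420 = 0.7290
δ = arctan(0.7290) = 36.09°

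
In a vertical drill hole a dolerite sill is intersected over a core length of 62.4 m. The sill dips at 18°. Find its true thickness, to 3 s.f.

True thickness t = h · cos(dip) = 62.4 × cos 18°
t = 62.4 × 0.9511 = 59.346 m

59.3 m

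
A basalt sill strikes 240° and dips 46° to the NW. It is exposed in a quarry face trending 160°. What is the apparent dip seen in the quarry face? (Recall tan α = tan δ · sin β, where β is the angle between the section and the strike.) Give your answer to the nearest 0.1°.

Angle between strike (240°) and section (160°): β = 80°.
tan(apparent dip) = tan 46° · sin 80° = 1.0198
apparent dip = arctan 1.0198 = 45.56°

45.6°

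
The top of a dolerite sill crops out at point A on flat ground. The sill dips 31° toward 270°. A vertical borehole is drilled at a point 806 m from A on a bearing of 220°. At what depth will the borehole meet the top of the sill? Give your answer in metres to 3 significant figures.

The hole lies 50° from the dip direction, so the down-dip offset is 806 × cos 50° = 518.09 m.
Depth = down-dip offset × tan(dip) = 518.09 × tan 31° = 518.09 × 0.6009
Depth = 311.30 m

311 m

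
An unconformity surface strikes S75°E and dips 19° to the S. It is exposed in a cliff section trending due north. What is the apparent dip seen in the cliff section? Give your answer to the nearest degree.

The section lies 75° from the strike.
tan α = tan 19° × sin 75° = 0.3443 × 0.9659 = 0.3326
apparent dip = arctan 0.3326 = 18.40°

18°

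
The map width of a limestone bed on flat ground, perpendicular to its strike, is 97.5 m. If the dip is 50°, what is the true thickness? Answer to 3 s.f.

74.7 m

True thickness t = w · sin(dip) = 97.5 × sin 50°
t = 97.5 × 0.7660 = 74.689 m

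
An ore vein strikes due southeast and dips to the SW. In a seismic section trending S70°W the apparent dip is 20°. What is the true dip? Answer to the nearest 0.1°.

21.9°

The section is 65° from the strike.
tan(true dip) = tan 20° / sin 65° = 0.4016
true dip = arctan 0.4016 = 21.88°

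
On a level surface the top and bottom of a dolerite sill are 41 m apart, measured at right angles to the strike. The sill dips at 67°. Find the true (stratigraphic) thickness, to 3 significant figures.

37.7 m

True thickness t = w · sin(dip) = 41 × sin 67°
t = 41 × 0.9205 = 37.741 m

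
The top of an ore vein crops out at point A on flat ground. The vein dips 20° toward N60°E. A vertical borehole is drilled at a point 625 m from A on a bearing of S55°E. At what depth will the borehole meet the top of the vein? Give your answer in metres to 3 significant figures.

The hole lies 65° from the dip direction, so the down-dip offset is 625 × cos 65° = 264.14 m.
Depth = down-dip offset × tan(dip) = 264.14 × tan 20° = 264.14 × 0.3640
Depth = 96.14 m

96.1 m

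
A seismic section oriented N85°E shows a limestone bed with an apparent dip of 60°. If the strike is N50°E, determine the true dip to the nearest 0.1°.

The section is 35° from the strike.
tan(true dip) = tan 60° / sin 35° = 3.0197
δ = arctan(3.0197) = 71.68°

71.7°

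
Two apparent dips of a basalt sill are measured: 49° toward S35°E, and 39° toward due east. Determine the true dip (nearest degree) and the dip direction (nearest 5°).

The two traces are lines in the plane: v₁ = (sin 145°·cos 49°, cos 145°·cos 49°, −sin 49°), v₂ = (sin 90°·cos 39°, cos 90°·cos 39°, −sin 39°).
The plane normal is n = v₁ × v₂ ∝ (0.338, -0.350, 0.418).
True dip = arccos(n_z / |n|) = arccos(0.6514) = 49.4°.
Dip direction = azimuth of (n_x, n_y) = atan2(0.338, -0.350) = 136°.

true dip 49°, dip direction 135°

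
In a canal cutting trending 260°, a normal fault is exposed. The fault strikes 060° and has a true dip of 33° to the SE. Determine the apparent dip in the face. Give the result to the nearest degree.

13°

Angle between strike (060°) and section (260°): β = 20°.
tan(apparent dip) = tan 33° · sin 20° = 0.2221
apparent dip = arctan 0.2221 = 12.52°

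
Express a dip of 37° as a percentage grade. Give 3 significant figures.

grade % = 100 × tan 37° = 100 × 0.7536

75.4%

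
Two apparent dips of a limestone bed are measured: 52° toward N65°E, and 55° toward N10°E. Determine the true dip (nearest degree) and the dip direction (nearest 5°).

true dip 57°, dip direction 030°

Each apparent-dip line lies in the plane. As unit vectors (x east, y north, z up), v₁ plunges 52°→N65°E and v₂ plunges 55°→N10°E.
n = v₁ × v₂ = (0.232, 0.379, 0.289) (taken with n_z > 0).
True dip = arccos(n_z / |n|) = arccos(0.5459) = 56.9°.
Dip direction = azimuth of (n_x, n_y) = atan2(0.232, 0.379) = 31°.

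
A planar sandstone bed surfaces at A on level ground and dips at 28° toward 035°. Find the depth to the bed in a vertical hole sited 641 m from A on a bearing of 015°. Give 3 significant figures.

The hole lies 20° from the dip direction, so the down-dip offset is 641 × cos 20° = 602.34 m.
Depth = down-dip offset × tan(dip) = 602.34 × tan 28° = 602.34 × 0.5317
Depth = 320.27 m

320 m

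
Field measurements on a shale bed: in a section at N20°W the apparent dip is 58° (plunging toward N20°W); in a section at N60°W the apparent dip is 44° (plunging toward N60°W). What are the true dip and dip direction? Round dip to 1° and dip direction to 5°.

Each apparent-dip line lies in the plane. As unit vectors (x east, y north, z up), v₁ plunges 58°→N20°W and v₂ plunges 44°→N60°W.
Cross product v₁ × v₂ gives the pole to the plane: n ∝ (-0.041, 0.402, 0.245).
True dip = arccos(n_z / |n|) = arccos(0.5181) = 58.8°.
Dip direction = azimuth of (n_x, n_y) = atan2(-0.041, 0.402) = 354°.

true dip 59°, dip direction 355°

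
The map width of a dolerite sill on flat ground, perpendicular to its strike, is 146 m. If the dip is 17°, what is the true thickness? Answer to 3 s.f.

True thickness t = w · sin(dip) = 146 × sin 17°
t = 146 × 0.2924 = 42.686 m

42.7 m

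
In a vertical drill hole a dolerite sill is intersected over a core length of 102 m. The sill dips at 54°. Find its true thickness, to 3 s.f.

True thickness t = h · cos(dip) = 102 × cos 54°
t = 102 × 0.5878 = 59.954 m

60.0 m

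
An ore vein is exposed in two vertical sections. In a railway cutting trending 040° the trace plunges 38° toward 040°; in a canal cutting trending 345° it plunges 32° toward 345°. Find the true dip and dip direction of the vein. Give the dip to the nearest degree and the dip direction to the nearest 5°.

Each apparent-dip line lies in the plane. As unit vectors (x east, y north, z up), v₁ plunges 38°→040° and v₂ plunges 32°→345°.
The plane normal is n = v₁ × v₂ ∝ (0.184, 0.404, 0.547).
tan δ = √(n_x²+n_y²)/n_z = 0.444/0.547, so δ = 39.0°.
The horizontal component of n points toward azimuth atan2(n_x, n_y) = 25°, the dip direction.

true dip 39°, dip direction 025°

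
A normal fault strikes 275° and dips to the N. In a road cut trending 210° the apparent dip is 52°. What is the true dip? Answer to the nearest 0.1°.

The section is 65° from the strike.
tan(true dip) = tan 52° / sin 65° = 1.4123
δ = arctan(1.4123) = 54.70°

54.7°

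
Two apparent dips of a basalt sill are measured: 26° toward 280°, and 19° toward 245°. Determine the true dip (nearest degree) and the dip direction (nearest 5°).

Represent each trace as a vector plunging at its apparent dip toward its trend (east-north-up frame): v₁ = (-0.885, 0.156, -0.438), v₂ = (-0.857, -0.400, -0.326).
n = v₁ × v₂ = (-0.226, 0.087, 0.487) (taken with n_z > 0).
tan δ = √(n_x²+n_y²)/n_z = 0.242/0.487, so δ = 26.4°.
Dip direction = azimuth of (n_x, n_y) = atan2(-0.226, 0.087) = 291°.

true dip 26°, dip direction 290°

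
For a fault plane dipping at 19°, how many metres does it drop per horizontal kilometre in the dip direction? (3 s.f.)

drop per km = 1000 × tan 19° = 1000 × 0.3443

344 m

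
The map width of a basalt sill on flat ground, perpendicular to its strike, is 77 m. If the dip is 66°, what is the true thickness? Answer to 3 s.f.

70.3 m

True thickness t = w · sin(dip) = 77 × sin 66°
t = 77 × 0.9135 = 70.343 m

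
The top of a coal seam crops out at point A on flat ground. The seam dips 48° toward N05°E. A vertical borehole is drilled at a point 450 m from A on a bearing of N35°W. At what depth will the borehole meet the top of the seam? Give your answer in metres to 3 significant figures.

The hole lies 40° from the dip direction, so the down-dip offset is 450 × cos 40° = 344.72 m.
Depth = down-dip offset × tan(dip) = 344.72 × tan 48° = 344.72 × 1.1106
Depth = 382.85 m

383 m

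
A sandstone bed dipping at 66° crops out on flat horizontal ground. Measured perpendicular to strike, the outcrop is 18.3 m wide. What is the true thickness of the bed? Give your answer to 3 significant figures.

True thickness t = w · sin(dip) = 18.3 × sin 66°
t = 18.3 × 0.9135 = 16.718 m

16.7 m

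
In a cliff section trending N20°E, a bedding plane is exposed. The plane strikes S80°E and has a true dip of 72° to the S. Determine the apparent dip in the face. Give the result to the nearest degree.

Angle between strike (S80°E) and section (N20°E): β = 80°.
tan α = tan 72° × sin 80° = 3.0777 × 0.9848 = 3.0309
α = arctan(3.0309) = 71.74°

72°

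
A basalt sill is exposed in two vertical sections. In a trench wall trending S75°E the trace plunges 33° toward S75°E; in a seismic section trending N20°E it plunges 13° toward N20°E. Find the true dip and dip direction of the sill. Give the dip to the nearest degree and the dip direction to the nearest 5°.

Each apparent-dip line lies in the plane. As unit vectors (x east, y north, z up), v₁ plunges 33°→S75°E and v₂ plunges 13°→N20°E.
The plane normal is n = v₁ × v₂ ∝ (0.548, 0.001, 0.814).
Dip δ = arctan(|n_h|/n_z) = arctan(0.548/0.814) = 33.9°.
Dip direction = atan2(0.548, 0.001) = 90° (azimuth of n's horizontal projection).

true dip 34°, dip direction 090°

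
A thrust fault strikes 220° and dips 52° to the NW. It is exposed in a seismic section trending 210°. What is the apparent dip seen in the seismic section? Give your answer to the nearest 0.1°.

Angle between strike (220°) and section (210°): β = 10°.
tan(apparent dip) = tan 52° · sin 10° = 0.2223
apparent dip = arctan 0.2223 = 12.53°

12.5°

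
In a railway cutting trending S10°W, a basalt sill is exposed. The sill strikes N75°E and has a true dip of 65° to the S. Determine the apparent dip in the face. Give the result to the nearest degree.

63°

Angle between strike (N75°E) and section (S10°W): β = 65°.
tan α = tan 65° × sin 65° = 2.1445 × 0.9063 = 1.9436
α = arctan(1.9436) = 62.77°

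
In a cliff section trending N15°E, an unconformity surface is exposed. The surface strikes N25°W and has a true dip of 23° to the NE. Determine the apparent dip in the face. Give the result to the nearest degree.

15°

The strike is N25°W and the section trends N15°E; the acute angle between them is β = 40°.
tan α = tan 23° × sin 40° = 0.4245 × 0.6428 = 0.2728
apparent dip = arctan 0.2728 = 15.26°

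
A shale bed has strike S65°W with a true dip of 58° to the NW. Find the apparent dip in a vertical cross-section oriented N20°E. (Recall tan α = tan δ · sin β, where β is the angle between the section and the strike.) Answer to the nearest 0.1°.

The section lies 45° from the strike.
tan(apparent dip) = tan 58° · sin 45° = 1.1316
apparent dip = arctan 1.1316 = 48.53°

48.5°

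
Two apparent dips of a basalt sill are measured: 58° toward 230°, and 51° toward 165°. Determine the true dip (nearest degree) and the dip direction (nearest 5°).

true dip 60°, dip direction 210°

Each apparent-dip line lies in the plane. As unit vectors (x east, y north, z up), v₁ plunges 58°→230° and v₂ plunges 51°→165°.
n = v₁ × v₂ = (-0.251, -0.454, 0.302) (taken with n_z > 0).
Dip δ = arctan(|n_h|/n_z) = arctan(0.518/0.302) = 59.8°.
Dip direction = azimuth of (n_x, n_y) = atan2(-0.251, -0.454) = 209°.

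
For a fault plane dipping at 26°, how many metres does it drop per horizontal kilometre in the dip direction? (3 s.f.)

488 m

drop per km = 1000 × tan 26° = 1000 × 0.4877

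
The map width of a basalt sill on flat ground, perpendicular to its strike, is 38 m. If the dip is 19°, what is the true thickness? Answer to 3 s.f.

12.4 m

True thickness t = w · sin(dip) = 38 × sin 19°
t = 38 × 0.3256 = 12.372 m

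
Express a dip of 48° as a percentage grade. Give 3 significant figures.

111%

grade % = 100 × tan 48° = 100 × 1.1106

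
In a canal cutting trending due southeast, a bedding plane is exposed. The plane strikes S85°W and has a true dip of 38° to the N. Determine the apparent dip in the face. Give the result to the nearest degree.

The section lies 50° from the strike.
tan(apparent dip) = tan 38° · sin 50° = 0.5985
α = arctan(0.5985) = 30.90°

31°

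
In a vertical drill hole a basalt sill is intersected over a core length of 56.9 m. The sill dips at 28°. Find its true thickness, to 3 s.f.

True thickness t = h · cos(dip) = 56.9 × cos 28°
t = 56.9 × 0.8829 = 50.240 m

50.2 m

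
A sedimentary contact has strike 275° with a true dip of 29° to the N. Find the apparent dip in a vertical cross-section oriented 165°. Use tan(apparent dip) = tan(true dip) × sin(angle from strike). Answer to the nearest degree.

28°

Angle between strike (275°) and section (165°): β = 70°.
tan(apparent dip) = tan 29° · sin 70° = 0.5209
apparent dip = arctan 0.5209 = 27.51°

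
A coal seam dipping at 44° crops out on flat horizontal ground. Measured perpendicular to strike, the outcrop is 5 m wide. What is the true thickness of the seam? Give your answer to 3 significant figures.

3.47 m

True thickness t = w · sin(dip) = 5 × sin 44°
t = 5 × 0.6947 = 3.473 m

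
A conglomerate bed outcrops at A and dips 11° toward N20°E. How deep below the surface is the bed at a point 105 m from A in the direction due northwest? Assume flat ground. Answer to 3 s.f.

The hole lies 65° from the dip direction, so the down-dip offset is 105 × cos 65° = 44.37 m.
Depth = down-dip offset × tan(dip) = 44.37 × tan 11° = 44.37 × 0.1944
Depth = 8.63 m

8.63 m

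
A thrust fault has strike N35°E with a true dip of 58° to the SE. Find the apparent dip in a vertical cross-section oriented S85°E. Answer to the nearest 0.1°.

The section lies 60° from the strike.
tan(apparent dip) = tan 58° · sin 60° = 1.3859
apparent dip = arctan 1.3859 = 54.19°

54.2°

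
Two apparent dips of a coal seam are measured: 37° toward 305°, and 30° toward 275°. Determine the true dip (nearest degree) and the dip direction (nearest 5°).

true dip 38°, dip direction 315°

Represent each trace as a vector plunging at its apparent dip toward its trend (east-north-up frame): v₁ = (-0.654, 0.458, -0.602), v₂ = (-0.863, 0.075, -0.500).
Cross product v₁ × v₂ gives the pole to the plane: n ∝ (-0.184, 0.192, 0.346).
tan δ = √(n_x²+n_y²)/n_z = 0.266/0.346, so δ = 37.5°.
The horizontal component of n points toward azimuth atan2(n_x, n_y) = 316°, the dip direction.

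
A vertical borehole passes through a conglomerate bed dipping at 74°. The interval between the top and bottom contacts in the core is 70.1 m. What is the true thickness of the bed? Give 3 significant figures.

True thickness t = h · cos(dip) = 70.1 × cos 74°
t = 70.1 × 0.2756 = 19.322 m

19.3 m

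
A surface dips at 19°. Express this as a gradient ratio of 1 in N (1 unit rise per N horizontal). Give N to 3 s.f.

1 : N means tan θ = 1/N, so N = 1/tan 19° = 1/0.3443

1 in 2.90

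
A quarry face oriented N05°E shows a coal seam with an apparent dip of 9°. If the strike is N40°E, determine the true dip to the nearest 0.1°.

15.4°

β = acute angle between strike N40°E and section N05°E = 35°.
tan δ = tan α / sin β = tan 9° / sin 35° = 0.1584 / 0.5736 = 0.2761
δ = arctan(0.2761) = 15.44°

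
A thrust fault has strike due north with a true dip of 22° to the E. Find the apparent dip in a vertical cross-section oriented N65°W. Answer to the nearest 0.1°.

Angle between strike (due north) and section (N65°W): β = 65°.
tan α = tan 22° × sin 65° = 0.4040 × 0.9063 = 0.3662
apparent dip = arctan 0.3662 = 20.11°

20.1°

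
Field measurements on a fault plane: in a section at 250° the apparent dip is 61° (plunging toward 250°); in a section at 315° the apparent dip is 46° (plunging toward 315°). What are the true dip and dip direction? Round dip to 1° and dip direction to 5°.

true dip 61°, dip direction 260°

Represent each trace as a vector plunging at its apparent dip toward its trend (east-north-up frame): v₁ = (-0.456, -0.166, -0.875), v₂ = (-0.491, 0.491, -0.719).
Cross product v₁ × v₂ gives the pole to the plane: n ∝ (-0.549, -0.102, 0.305).
tan δ = √(n_x²+n_y²)/n_z = 0.558/0.305, so δ = 61.3°.
Dip direction = azimuth of (n_x, n_y) = atan2(-0.549, -0.102) = 259°.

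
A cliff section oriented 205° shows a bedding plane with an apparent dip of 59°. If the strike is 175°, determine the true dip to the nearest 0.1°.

73.3°

The section is 30° from the strike.
tan(true dip) = tan 59° / sin 30° = 3.3286
true dip = arctan 3.3286 = 73.28°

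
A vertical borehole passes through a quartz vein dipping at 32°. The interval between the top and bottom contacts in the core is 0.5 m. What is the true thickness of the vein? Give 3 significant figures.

0.424 m

True thickness t = h · cos(dip) = 0.5 × cos 32°
t = 0.5 × 0.8480 = 0.424 m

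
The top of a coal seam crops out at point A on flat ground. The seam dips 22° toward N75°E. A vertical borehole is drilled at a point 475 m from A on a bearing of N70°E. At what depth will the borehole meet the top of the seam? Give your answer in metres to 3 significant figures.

191 m

The hole lies 5° from the dip direction, so the down-dip offset is 475 × cos 5° = 473.19 m.
Depth = down-dip offset × tan(dip) = 473.19 × tan 22° = 473.19 × 0.4040
Depth = 191.18 m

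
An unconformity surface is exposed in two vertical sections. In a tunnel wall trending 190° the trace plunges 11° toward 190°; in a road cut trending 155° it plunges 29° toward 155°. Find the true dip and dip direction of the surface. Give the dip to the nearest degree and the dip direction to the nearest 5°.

true dip 36°, dip direction 115°

Each apparent-dip line lies in the plane. As unit vectors (x east, y north, z up), v₁ plunges 11°→190° and v₂ plunges 29°→155°.
n = v₁ × v₂ = (0.317, -0.153, 0.492) (taken with n_z > 0).
True dip = arccos(n_z / |n|) = arccos(0.8132) = 35.6°.
The horizontal component of n points toward azimuth atan2(n_x, n_y) = 116°, the dip direction.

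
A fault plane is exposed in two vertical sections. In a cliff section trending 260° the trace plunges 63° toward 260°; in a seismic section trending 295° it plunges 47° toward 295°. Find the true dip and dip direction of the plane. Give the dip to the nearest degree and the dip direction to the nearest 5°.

Each apparent-dip line lies in the plane. As unit vectors (x east, y north, z up), v₁ plunges 63°→260° and v₂ plunges 47°→295°.
n = v₁ × v₂ = (-0.314, -0.224, 0.178) (taken with n_z > 0).
True dip = arccos(n_z / |n|) = arccos(0.4180) = 65.3°.
The horizontal component of n points toward azimuth atan2(n_x, n_y) = 235°, the dip direction.

true dip 65°, dip direction 235°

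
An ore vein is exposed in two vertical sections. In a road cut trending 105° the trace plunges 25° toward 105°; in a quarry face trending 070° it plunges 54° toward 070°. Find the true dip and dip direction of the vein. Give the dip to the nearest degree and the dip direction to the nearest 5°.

true dip 61°, dip direction 030°

Each apparent-dip line lies in the plane. As unit vectors (x east, y north, z up), v₁ plunges 25°→105° and v₂ plunges 54°→070°.
n = v₁ × v₂ = (0.275, 0.475, 0.306) (taken with n_z > 0).
True dip = arccos(n_z / |n|) = arccos(0.4866) = 60.9°.
Dip direction = atan2(0.275, 0.475) = 30° (azimuth of n's horizontal projection).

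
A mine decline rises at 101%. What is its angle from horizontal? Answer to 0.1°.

tan θ = 101/100 = 1.0100
θ = arctan(1.0100) = 45.29°

45.3°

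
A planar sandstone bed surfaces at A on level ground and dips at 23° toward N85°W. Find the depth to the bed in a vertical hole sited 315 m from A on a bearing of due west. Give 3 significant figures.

The hole lies 5° from the dip direction, so the down-dip offset is 315 × cos 5° = 313.80 m.
Depth = down-dip offset × tan(dip) = 313.80 × tan 23° = 313.80 × 0.4245
Depth = 133.20 m

133 m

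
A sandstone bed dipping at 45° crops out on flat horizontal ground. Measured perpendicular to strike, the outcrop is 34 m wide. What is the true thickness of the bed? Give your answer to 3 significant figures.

24.0 m

True thickness t = w · sin(dip) = 34 × sin 45°
t = 34 × 0.7071 = 24.042 m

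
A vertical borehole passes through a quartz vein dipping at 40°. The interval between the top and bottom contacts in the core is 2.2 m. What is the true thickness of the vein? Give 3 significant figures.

1.69 m

True thickness t = h · cos(dip) = 2.2 × cos 40°
t = 2.2 × 0.7660 = 1.685 m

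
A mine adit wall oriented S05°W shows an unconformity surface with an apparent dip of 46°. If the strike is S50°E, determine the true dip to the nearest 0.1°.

51.7°

β = acute angle between strike S50°E and section S05°W = 55°.
tan(true dip) = tan 46° / sin 55° = 1.2641
δ = arctan(1.2641) = 51.65°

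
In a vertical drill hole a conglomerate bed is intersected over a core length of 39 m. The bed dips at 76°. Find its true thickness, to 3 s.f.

9.43 m

True thickness t = h · cos(dip) = 39 × cos 76°
t = 39 × 0.2419 = 9.435 m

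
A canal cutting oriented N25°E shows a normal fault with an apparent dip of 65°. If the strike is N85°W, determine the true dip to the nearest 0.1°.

The section is 70° from the strike.
tan δ = tan α / sin β = tan 65° / sin 70° = 2.1445 / 0.9397 = 2.2821
true dip = arctan 2.2821 = 66.34°

66.3°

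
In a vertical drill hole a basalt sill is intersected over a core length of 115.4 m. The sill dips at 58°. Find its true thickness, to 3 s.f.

True thickness t = h · cos(dip) = 115.4 × cos 58°
t = 115.4 × 0.5299 = 61.153 m

61.2 m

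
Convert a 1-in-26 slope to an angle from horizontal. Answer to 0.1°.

tan θ = 1/26 = 0.0385
θ = arctan(0.0385) = 2.20°

2.2°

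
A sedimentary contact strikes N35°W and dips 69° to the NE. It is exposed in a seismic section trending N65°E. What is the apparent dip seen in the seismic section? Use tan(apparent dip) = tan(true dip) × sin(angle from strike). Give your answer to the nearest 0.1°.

Angle between strike (N35°W) and section (N65°E): β = 80°.
tan α = tan 69° × sin 80° = 2.6051 × 0.9848 = 2.5655
apparent dip = arctan 2.5655 = 68.70°

68.7°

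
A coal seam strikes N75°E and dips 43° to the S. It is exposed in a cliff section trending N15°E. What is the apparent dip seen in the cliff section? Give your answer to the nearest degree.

The strike is N75°E and the section trends N15°E; the acute angle between them is β = 60°.
tan α = tan 43° × sin 60° = 0.9325 × 0.8660 = 0.8076
apparent dip = arctan 0.8076 = 38.92°

39°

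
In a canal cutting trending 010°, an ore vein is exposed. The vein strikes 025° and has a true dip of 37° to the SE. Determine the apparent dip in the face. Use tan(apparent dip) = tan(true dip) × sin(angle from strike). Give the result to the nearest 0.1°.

The strike is 025° and the section trends 010°; the acute angle between them is β = 15°.
tan(apparent dip) = tan 37° · sin 15° = 0.1950
α = arctan(0.1950) = 11.04°

11.0°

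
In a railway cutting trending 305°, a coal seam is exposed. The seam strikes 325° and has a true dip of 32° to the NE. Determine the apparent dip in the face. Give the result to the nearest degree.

The strike is 325° and the section trends 305°; the acute angle between them is β = 20°.
tan α = tan 32° × sin 20° = 0.6249 × 0.3420 = 0.2137
apparent dip = arctan 0.2137 = 12.06°

12°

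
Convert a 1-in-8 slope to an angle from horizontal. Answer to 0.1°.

7.1°

tan θ = 1/8 = 0.1250
θ = arctan(0.1250) = 7.13°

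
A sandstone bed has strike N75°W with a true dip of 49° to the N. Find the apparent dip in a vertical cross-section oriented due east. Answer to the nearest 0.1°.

16.6°

Angle between strike (N75°W) and section (due east): β = 15°.
tan α = tan 49° × sin 15° = 1.1504 × 0.2588 = 0.2977
α = arctan(0.2977) = 16.58°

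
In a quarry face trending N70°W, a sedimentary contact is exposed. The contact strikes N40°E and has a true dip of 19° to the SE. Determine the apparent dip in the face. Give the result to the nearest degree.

18°

Angle between strike (N40°E) and section (N70°W): β = 70°.
tan(apparent dip) = tan 19° · sin 70° = 0.3236
α = arctan(0.3236) = 17.93°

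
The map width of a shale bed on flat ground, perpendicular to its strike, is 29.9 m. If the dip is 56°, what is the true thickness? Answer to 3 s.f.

True thickness t = w · sin(dip) = 29.9 × sin 56°
t = 29.9 × 0.8290 = 24.788 m

24.8 m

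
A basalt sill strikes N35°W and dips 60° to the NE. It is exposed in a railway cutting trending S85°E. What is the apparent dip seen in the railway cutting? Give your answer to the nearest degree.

Angle between strike (N35°W) and section (S85°E): β = 50°.
tan(apparent dip) = tan 60° · sin 50° = 1.3268
apparent dip = arctan 1.3268 = 53.00°

53°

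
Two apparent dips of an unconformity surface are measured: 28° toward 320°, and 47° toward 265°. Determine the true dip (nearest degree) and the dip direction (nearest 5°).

The two traces are lines in the plane: v₁ = (sin 320°·cos 28°, cos 320°·cos 28°, −sin 28°), v₂ = (sin 265°·cos 47°, cos 265°·cos 47°, −sin 47°).
n = v₁ × v₂ = (-0.523, -0.096, 0.493) (taken with n_z > 0).
Dip δ = arctan(|n_h|/n_z) = arctan(0.531/0.493) = 47.1°.
The horizontal component of n points toward azimuth atan2(n_x, n_y) = 260°, the dip direction.

true dip 47°, dip direction 260°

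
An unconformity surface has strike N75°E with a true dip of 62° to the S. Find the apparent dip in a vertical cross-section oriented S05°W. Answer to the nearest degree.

60°

Angle between strike (N75°E) and section (S05°W): β = 70°.
tan(apparent dip) = tan 62° · sin 70° = 1.7673
α = arctan(1.7673) = 60.50°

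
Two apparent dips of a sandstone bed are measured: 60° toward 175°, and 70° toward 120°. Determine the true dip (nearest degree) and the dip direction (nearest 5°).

Represent each trace as a vector plunging at its apparent dip toward its trend (east-north-up frame): v₁ = (0.044, -0.498, -0.866), v₂ = (0.296, -0.171, -0.940).
The plane normal is n = v₁ × v₂ ∝ (0.320, -0.216, 0.140).
tan δ = √(n_x²+n_y²)/n_z = 0.386/0.140, so δ = 70.0°.
Dip direction = atan2(0.320, -0.216) = 124° (azimuth of n's horizontal projection).

true dip 70°, dip direction 125°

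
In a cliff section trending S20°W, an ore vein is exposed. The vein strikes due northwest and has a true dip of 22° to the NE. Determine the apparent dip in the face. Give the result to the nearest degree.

Angle between strike (due northwest) and section (S20°W): β = 65°.
tan α = tan 22° × sin 65° = 0.4040 × 0.9063 = 0.3662
α = arctan(0.3662) = 20.11°

20°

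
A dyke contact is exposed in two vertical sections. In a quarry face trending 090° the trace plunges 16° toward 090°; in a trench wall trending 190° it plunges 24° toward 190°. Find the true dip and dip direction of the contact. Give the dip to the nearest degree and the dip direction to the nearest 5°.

true dip 30°, dip direction 150°

Represent each trace as a vector plunging at its apparent dip toward its trend (east-north-up frame): v₁ = (0.961, 0.000, -0.276), v₂ = (-0.159, -0.900, -0.407).
n = v₁ × v₂ = (0.248, -0.435, 0.865) (taken with n_z > 0).
True dip = arccos(n_z / |n|) = arccos(0.8655) = 30.1°.
The horizontal component of n points toward azimuth atan2(n_x, n_y) = 150°, the dip direction.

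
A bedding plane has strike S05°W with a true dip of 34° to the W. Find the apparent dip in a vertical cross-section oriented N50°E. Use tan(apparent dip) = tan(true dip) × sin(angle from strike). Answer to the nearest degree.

25°

Angle between strike (S05°W) and section (N50°E): β = 45°.
tan α = tan 34° × sin 45° = 0.6745 × 0.7071 = 0.4769
α = arctan(0.4769) = 25.50°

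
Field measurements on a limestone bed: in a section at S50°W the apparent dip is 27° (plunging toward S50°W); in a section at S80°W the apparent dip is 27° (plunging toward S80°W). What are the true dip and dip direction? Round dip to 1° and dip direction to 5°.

true dip 28°, dip direction 245°

Each apparent-dip line lies in the plane. As unit vectors (x east, y north, z up), v₁ plunges 27°→S50°W and v₂ plunges 27°→S80°W.
The plane normal is n = v₁ × v₂ ∝ (-0.190, -0.088, 0.397).
Dip δ = arctan(|n_h|/n_z) = arctan(0.209/0.397) = 27.8°.
The horizontal component of n points toward azimuth atan2(n_x, n_y) = 245°, the dip direction.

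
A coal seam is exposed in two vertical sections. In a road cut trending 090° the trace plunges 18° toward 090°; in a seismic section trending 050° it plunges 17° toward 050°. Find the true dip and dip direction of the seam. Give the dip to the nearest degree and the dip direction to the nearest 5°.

The two traces are lines in the plane: v₁ = (sin 90°·cos 18°, cos 90°·cos 18°, −sin 18°), v₂ = (sin 50°·cos 17°, cos 50°·cos 17°, −sin 17°).
Cross product v₁ × v₂ gives the pole to the plane: n ∝ (0.190, 0.052, 0.585).
tan δ = √(n_x²+n_y²)/n_z = 0.197/0.585, so δ = 18.6°.
Dip direction = atan2(0.190, 0.052) = 75° (azimuth of n's horizontal projection).

true dip 19°, dip direction 075°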